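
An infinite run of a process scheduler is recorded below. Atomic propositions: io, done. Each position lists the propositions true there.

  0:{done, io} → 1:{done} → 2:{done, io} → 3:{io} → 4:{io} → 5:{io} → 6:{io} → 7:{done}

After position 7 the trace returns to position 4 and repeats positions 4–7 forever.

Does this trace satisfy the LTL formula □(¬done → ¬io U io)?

Holds

¬done → ¬io U io holds at every position 0..7, and those are all positions ever visited, so □(¬done → ¬io U io) holds.
Positions where ¬done holds: 3, 4, 5, 6.
Check ¬io U io at each: 3→ok, 4→ok, 5→ok, 6→ok.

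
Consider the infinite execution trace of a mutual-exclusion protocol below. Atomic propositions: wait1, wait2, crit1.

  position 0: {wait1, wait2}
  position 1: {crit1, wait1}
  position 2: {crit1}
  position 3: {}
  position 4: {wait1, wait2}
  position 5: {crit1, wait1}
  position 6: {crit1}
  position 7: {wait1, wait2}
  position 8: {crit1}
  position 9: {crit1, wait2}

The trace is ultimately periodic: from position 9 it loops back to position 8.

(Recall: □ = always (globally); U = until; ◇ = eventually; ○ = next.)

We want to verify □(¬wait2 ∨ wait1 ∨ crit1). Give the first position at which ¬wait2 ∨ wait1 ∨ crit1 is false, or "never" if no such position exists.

¬wait2 ∨ wait1 ∨ crit1 holds at every position 0..9, and those are all the positions the trace ever visits, so the invariant □(¬wait2 ∨ wait1 ∨ crit1) is never violated.

never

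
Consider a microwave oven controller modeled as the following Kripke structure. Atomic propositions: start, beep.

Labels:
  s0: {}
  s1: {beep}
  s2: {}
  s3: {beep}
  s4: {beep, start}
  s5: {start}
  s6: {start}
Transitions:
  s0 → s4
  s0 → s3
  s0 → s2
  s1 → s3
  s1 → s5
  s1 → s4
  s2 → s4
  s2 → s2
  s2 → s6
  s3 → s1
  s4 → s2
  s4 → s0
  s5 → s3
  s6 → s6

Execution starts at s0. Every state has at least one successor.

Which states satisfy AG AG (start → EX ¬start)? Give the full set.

none

States satisfying AG (start → EX ¬start): ∅.
States satisfying AG AG (start → EX ¬start): ∅.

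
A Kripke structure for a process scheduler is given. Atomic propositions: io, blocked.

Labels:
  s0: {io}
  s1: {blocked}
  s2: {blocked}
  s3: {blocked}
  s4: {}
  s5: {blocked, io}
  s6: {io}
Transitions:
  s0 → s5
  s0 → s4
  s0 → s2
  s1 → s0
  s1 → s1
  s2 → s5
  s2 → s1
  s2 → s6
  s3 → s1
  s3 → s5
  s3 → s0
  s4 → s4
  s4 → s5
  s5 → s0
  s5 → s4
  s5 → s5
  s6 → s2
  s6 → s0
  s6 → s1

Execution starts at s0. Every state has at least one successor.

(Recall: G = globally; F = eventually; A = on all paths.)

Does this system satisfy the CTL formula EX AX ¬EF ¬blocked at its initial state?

No

States satisfying AX ¬EF ¬blocked: ∅.
States satisfying EX AX ¬EF ¬blocked: ∅.
No suitable path/successor from s0 witnesses the formula.
s0 ∉ Sat(EX AX ¬EF ¬blocked).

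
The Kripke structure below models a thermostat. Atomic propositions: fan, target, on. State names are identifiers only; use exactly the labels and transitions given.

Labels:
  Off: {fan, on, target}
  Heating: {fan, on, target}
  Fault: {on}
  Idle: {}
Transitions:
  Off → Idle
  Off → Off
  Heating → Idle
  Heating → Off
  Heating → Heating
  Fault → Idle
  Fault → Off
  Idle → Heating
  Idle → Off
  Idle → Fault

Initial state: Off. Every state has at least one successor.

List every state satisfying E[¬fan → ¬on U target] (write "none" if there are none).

{Off, Heating, Idle}

States satisfying ¬fan → ¬on: {Off, Heating, Idle}.
States satisfying target: {Off, Heating}.
States satisfying E[¬fan → ¬on U target]: {Off, Heating, Idle}.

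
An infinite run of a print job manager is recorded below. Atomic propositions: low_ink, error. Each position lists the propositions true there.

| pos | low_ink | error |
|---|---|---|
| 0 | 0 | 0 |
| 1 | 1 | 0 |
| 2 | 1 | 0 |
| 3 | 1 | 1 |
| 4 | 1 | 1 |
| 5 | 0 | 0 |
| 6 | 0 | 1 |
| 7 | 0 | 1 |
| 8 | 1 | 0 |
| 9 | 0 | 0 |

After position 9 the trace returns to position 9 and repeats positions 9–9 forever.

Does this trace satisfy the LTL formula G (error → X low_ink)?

error → X low_ink must hold at every position from 0 onward. It fails at position 4, so G (error → X low_ink) is false.
Positions where error holds: 3, 4, 6, 7.
Check X low_ink at each: 3→ok, 4→fails, 6→fails, 7→ok.

No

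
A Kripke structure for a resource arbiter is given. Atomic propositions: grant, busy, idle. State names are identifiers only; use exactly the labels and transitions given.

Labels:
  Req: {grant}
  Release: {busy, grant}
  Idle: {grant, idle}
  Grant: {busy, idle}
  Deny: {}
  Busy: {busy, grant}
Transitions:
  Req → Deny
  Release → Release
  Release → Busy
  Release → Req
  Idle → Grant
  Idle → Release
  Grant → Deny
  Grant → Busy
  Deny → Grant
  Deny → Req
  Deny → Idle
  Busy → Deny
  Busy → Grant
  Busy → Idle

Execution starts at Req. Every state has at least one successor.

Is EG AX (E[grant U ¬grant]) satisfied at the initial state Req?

States satisfying AX (E[grant U ¬grant]): {Req, Release, Idle, Grant, Deny, Busy}.
States satisfying EG AX (E[grant U ¬grant]): {Req, Release, Idle, Grant, Deny, Busy}.
Req ∈ Sat(EG AX (E[grant U ¬grant])).

Holds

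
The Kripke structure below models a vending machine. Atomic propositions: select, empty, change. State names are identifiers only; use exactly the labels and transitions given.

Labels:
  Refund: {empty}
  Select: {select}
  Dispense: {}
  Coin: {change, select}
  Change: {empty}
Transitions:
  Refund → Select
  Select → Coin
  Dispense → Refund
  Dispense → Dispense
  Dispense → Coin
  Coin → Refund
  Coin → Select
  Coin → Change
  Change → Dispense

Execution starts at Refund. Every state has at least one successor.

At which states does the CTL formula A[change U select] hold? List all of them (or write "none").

{Select, Coin}

States satisfying change: {Coin}.
States satisfying select: {Select, Coin}.
States satisfying A[change U select]: {Select, Coin}.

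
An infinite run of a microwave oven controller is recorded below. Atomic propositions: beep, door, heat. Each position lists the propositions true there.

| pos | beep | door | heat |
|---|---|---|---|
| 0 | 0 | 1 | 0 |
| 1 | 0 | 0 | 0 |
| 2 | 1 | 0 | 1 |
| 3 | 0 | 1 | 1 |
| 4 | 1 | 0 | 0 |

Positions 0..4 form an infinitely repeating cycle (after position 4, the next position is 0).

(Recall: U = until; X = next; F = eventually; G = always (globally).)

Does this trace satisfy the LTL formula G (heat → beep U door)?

Yes

heat → beep U door holds at every position 0..4, and those are all positions ever visited, so G (heat → beep U door) holds.
Positions where heat holds: 2, 3.
Check beep U door at each: 2→ok, 3→ok.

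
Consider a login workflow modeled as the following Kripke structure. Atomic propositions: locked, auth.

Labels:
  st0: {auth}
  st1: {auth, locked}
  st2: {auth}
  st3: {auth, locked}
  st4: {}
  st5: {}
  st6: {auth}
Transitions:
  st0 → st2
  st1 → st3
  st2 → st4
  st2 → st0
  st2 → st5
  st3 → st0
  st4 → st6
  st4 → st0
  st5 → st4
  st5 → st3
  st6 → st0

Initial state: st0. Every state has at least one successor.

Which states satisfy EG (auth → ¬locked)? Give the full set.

States satisfying auth → ¬locked: {st0, st2, st4, st5, st6}.
States satisfying EG (auth → ¬locked): {st0, st2, st4, st5, st6}.

{st0, st2, st4, st5, st6}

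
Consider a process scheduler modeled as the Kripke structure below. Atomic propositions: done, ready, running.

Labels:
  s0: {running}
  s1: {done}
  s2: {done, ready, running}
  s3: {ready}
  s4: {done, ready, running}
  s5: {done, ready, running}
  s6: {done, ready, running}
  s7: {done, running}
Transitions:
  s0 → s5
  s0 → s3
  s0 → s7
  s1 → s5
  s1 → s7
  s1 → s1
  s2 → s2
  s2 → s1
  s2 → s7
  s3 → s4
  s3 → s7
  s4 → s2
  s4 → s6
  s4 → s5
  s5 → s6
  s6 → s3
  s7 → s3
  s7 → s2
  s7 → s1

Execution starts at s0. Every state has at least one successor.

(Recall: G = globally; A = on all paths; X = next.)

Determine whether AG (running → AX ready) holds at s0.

States satisfying running → AX ready: {s1, s3, s4, s5, s6}.
States satisfying AG (running → AX ready): ∅.
s0 is reachable from s0 and violates running → AX ready, so AG fails at s0.
s0 ∉ Sat(AG (running → AX ready)).

No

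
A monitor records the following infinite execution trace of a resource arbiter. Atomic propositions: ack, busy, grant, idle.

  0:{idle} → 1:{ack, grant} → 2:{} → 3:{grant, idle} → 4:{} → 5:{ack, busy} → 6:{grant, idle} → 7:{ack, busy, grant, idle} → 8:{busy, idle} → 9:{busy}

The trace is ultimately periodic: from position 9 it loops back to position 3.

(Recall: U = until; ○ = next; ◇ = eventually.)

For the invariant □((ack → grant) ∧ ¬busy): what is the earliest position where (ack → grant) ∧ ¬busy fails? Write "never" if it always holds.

5

Check (ack → grant) ∧ ¬busy at each position in order: 0 ✓, 1 ✓, 2 ✓, 3 ✓, 4 ✓.
At position 5 the labels are {ack, busy}, so (ack → grant) ∧ ¬busy is false there. This is the first violation.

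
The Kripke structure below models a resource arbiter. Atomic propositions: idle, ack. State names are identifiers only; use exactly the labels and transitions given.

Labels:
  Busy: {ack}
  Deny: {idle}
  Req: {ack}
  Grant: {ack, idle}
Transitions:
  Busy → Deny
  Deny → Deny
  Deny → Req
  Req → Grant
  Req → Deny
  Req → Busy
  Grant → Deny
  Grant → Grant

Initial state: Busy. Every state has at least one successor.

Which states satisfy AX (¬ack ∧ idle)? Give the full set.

{Busy}

States satisfying ¬ack ∧ idle: {Deny}.
States satisfying AX (¬ack ∧ idle): {Busy}.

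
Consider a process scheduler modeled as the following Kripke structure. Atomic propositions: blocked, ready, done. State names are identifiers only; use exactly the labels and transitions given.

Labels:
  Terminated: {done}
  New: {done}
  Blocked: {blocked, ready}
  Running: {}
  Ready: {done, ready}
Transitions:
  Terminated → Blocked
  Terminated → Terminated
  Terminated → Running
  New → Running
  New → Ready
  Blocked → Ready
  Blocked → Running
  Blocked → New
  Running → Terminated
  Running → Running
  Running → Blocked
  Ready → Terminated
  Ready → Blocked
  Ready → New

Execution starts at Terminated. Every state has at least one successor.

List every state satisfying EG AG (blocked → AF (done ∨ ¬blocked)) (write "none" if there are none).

{Terminated, New, Blocked, Running, Ready}

States satisfying AG (blocked → AF (done ∨ ¬blocked)): {Terminated, New, Blocked, Running, Ready}.
States satisfying EG AG (blocked → AF (done ∨ ¬blocked)): {Terminated, New, Blocked, Running, Ready}.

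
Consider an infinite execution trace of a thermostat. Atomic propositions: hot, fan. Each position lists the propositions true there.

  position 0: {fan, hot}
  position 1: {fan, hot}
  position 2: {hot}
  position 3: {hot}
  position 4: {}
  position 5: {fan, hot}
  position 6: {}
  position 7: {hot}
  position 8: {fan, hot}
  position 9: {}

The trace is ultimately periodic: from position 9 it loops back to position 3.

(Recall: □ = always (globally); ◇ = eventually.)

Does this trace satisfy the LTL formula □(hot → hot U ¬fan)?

hot → hot U ¬fan holds at every position 0..9, and those are all positions ever visited, so □(hot → hot U ¬fan) holds.
Positions where hot holds: 0, 1, 2, 3, 5, 7, 8.
Check hot U ¬fan at each: 0→ok, 1→ok, 2→ok, 3→ok, 5→ok, 7→ok, 8→ok.

Holds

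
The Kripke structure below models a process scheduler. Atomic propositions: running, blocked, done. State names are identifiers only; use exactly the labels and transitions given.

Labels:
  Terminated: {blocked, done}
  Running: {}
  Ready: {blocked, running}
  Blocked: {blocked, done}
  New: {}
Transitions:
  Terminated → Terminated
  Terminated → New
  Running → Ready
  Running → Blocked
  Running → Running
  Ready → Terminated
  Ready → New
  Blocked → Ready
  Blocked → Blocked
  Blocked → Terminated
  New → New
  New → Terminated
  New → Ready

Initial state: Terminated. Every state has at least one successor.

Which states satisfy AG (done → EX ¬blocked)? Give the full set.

States satisfying done → EX ¬blocked: {Terminated, Running, Ready, New}.
States satisfying AG (done → EX ¬blocked): {Terminated, Ready, New}.

{Terminated, Ready, New}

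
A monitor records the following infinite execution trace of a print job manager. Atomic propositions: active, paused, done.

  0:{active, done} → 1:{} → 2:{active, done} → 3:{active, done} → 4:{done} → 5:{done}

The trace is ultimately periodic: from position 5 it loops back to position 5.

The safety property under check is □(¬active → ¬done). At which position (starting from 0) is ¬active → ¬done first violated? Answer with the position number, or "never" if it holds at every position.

Check ¬active → ¬done at each position in order: 0 ✓, 1 ✓, 2 ✓, 3 ✓.
At position 4 the labels are {done}, so ¬active → ¬done is false there. This is the first violation.

4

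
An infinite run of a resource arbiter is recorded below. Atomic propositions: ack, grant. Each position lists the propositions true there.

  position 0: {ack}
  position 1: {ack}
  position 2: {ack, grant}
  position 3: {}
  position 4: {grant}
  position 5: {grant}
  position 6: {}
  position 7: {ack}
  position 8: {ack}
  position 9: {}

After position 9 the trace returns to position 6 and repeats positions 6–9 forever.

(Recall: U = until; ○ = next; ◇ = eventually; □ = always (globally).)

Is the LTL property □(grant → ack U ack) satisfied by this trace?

Violated

grant → ack U ack must hold at every position from 0 onward. It fails at position 4, so □(grant → ack U ack) is false.
Positions where grant holds: 2, 4, 5.
Check ack U ack at each: 2→ok, 4→fails, 5→fails.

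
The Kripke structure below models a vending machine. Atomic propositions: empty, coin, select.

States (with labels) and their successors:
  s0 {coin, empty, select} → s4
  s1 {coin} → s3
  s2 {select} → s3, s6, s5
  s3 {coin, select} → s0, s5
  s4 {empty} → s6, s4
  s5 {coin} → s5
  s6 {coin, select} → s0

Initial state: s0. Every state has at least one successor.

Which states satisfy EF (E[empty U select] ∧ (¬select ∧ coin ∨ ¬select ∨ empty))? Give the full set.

States satisfying EF (E[empty U select] ∧ (¬select ∧ coin ∨ ¬select ∨ empty)): {s0, s1, s2, s3, s4, s6}.

{s0, s1, s2, s3, s4, s6}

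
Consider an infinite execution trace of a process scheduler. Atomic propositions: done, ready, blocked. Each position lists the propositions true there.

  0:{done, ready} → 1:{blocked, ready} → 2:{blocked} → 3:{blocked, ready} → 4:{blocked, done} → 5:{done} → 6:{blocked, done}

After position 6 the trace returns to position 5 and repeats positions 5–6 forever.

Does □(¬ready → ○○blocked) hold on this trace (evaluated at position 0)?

¬ready → ○○blocked must hold at every position from 0 onward. It fails at position 5, so □(¬ready → ○○blocked) is false.
Positions where ¬ready holds: 2, 4, 5, 6.
Check ○○blocked at each: 2→ok, 4→ok, 5→fails, 6→ok.

Violated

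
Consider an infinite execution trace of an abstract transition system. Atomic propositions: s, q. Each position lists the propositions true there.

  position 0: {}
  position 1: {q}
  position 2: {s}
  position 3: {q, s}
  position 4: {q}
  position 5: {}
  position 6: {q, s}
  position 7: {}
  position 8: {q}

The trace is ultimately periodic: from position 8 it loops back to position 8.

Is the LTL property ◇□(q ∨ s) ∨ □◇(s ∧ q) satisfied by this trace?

Satisfied

□(q ∨ s) holds at position 8, which is reachable from 0, so ◇□(q ∨ s) holds.
◇(s ∧ q) must hold at every position from 0 onward. It fails at position 7, so □◇(s ∧ q) is false.
At position 0: ◇□(q ∨ s) is true; □◇(s ∧ q) is false; so ◇□(q ∨ s) ∨ □◇(s ∧ q) is true.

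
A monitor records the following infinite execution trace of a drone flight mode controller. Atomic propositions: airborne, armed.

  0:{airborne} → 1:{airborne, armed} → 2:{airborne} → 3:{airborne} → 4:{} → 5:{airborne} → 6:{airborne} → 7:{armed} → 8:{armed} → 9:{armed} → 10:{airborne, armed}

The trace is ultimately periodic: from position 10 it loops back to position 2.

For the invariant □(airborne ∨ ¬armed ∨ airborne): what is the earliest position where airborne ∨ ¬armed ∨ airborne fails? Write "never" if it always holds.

7

Check airborne ∨ ¬armed ∨ airborne at each position in order: 0 ✓, 1 ✓, 2 ✓, 3 ✓, 4 ✓, 5 ✓, 6 ✓.
At position 7 the labels are {armed}, so airborne ∨ ¬armed ∨ airborne is false there. This is the first violation.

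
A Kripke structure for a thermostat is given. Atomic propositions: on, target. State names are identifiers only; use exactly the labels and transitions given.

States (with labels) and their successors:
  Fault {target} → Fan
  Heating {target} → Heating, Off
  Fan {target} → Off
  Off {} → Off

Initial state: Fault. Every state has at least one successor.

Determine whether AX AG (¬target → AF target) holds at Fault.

States satisfying AG (¬target → AF target): ∅.
States satisfying AX AG (¬target → AF target): ∅.
Fault ∉ Sat(AX AG (¬target → AF target)).

No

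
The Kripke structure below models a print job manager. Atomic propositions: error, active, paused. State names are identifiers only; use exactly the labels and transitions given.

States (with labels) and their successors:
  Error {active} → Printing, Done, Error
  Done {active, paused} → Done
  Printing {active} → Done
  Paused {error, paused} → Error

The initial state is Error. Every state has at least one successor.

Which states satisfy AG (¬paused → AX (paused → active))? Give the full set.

{Error, Done, Printing, Paused}

States satisfying ¬paused → AX (paused → active): {Error, Done, Printing, Paused}.
States satisfying AG (¬paused → AX (paused → active)): {Error, Done, Printing, Paused}.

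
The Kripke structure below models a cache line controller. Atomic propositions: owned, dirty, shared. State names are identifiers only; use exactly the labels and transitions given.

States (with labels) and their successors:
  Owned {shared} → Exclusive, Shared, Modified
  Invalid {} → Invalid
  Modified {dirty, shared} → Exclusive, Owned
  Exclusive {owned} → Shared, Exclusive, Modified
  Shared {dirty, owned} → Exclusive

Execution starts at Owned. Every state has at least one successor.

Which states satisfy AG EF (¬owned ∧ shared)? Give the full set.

{Owned, Modified, Exclusive, Shared}

States satisfying EF (¬owned ∧ shared): {Owned, Modified, Exclusive, Shared}.
States satisfying AG EF (¬owned ∧ shared): {Owned, Modified, Exclusive, Shared}.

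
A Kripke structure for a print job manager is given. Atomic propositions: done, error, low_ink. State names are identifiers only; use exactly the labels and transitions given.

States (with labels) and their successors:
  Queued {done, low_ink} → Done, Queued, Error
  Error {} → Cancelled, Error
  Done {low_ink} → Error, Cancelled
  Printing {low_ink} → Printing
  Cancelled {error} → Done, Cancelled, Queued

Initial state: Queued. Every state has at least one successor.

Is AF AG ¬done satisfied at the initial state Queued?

Does not hold

States satisfying AG ¬done: {Printing}.
States satisfying AF AG ¬done: {Printing}.
There is a path from Queued along which AG ¬done never holds.
Queued ∉ Sat(AF AG ¬done).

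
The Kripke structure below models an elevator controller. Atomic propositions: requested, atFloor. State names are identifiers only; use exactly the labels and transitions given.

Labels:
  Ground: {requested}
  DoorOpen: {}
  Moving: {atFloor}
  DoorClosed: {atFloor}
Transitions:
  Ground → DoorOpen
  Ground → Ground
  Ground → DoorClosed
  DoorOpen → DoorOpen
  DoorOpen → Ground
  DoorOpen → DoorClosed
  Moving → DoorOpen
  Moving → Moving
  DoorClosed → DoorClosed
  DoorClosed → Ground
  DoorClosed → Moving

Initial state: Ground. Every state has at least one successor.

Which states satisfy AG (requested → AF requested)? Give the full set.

States satisfying requested → AF requested: {Ground, DoorOpen, Moving, DoorClosed}.
States satisfying AG (requested → AF requested): {Ground, DoorOpen, Moving, DoorClosed}.

{Ground, DoorOpen, Moving, DoorClosed}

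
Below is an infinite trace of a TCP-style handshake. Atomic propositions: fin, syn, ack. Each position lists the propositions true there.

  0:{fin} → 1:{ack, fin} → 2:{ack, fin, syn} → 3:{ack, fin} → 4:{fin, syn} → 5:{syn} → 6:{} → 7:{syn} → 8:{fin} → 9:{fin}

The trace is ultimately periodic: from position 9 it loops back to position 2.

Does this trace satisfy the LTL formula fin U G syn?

Walking from position 0: at position 5, G syn has not yet held and fin fails, so fin U G syn is false.

Does not hold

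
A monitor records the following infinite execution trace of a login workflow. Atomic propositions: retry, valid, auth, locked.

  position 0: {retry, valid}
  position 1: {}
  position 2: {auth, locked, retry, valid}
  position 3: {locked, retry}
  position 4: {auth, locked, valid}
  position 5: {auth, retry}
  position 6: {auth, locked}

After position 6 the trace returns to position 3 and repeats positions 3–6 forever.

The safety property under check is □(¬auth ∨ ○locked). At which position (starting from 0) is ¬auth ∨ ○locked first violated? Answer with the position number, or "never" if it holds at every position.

Check ¬auth ∨ ○locked at each position in order: 0 ✓, 1 ✓, 2 ✓, 3 ✓.
At position 4 the labels are {auth, locked, valid} and the next position 5 has {auth, retry}, so ¬auth ∨ ○locked is false there. This is the first violation.

4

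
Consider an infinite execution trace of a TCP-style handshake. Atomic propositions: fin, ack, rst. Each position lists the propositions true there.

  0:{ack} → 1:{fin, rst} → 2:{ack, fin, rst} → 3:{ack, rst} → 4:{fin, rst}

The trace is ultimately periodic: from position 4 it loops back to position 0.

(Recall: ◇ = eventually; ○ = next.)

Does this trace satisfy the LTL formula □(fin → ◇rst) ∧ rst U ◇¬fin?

Satisfied

fin → ◇rst holds at every position 0..4, and those are all positions ever visited, so □(fin → ◇rst) holds.
Positions where fin holds: 1, 2, 4.
Check ◇rst at each: 1→ok, 2→ok, 4→ok.
Walking from position 0: ◇¬fin first holds at position 0, and rst holds at every earlier position along the way, so rst U ◇¬fin holds.
At position 0: □(fin → ◇rst) is true; rst U ◇¬fin is true; so □(fin → ◇rst) ∧ rst U ◇¬fin is true.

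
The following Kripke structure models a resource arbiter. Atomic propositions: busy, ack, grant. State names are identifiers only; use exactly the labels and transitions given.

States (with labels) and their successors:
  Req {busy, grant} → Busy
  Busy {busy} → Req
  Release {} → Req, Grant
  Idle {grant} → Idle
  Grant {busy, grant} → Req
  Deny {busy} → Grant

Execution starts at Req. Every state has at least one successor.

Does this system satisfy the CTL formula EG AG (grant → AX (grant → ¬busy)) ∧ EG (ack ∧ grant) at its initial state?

States satisfying AG (grant → AX (grant → ¬busy)): {Req, Busy, Idle}.
States satisfying EG AG (grant → AX (grant → ¬busy)): {Req, Busy, Idle}.
States satisfying ack ∧ grant: ∅.
States satisfying EG (ack ∧ grant): ∅.
States satisfying EG AG (grant → AX (grant → ¬busy)) ∧ EG (ack ∧ grant): ∅.
Req ∉ Sat(EG AG (grant → AX (grant → ¬busy)) ∧ EG (ack ∧ grant)).

No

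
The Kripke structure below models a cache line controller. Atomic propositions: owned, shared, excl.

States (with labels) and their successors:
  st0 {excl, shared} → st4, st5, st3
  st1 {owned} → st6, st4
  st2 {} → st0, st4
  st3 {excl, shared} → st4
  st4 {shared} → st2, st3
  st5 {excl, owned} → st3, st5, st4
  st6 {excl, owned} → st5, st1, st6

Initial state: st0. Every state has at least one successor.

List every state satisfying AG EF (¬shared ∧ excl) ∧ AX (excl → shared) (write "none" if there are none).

{st2, st3, st4}

States satisfying EF (¬shared ∧ excl): {st0, st1, st2, st3, st4, st5, st6}.
States satisfying AG EF (¬shared ∧ excl): {st0, st1, st2, st3, st4, st5, st6}.
States satisfying excl → shared: {st0, st1, st2, st3, st4}.
States satisfying AX (excl → shared): {st2, st3, st4}.
States satisfying AG EF (¬shared ∧ excl) ∧ AX (excl → shared): {st2, st3, st4}.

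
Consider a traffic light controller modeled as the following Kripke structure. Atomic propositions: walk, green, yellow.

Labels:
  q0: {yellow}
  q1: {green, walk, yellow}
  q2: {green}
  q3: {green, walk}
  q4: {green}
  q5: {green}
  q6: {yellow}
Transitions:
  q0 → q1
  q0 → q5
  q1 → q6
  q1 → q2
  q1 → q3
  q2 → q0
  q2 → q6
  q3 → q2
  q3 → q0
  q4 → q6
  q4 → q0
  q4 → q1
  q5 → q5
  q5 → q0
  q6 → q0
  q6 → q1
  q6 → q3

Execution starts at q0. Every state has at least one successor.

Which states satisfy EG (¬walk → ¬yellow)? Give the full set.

States satisfying ¬walk → ¬yellow: {q1, q2, q3, q4, q5}.
States satisfying EG (¬walk → ¬yellow): {q5}.

{q5}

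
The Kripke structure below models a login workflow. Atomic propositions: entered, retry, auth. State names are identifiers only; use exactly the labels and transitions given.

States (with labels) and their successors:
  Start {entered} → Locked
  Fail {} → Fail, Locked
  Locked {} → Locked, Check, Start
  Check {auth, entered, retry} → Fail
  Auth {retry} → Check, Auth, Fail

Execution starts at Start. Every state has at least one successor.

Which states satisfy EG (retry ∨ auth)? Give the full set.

{Auth}

States satisfying retry ∨ auth: {Check, Auth}.
States satisfying EG (retry ∨ auth): {Auth}.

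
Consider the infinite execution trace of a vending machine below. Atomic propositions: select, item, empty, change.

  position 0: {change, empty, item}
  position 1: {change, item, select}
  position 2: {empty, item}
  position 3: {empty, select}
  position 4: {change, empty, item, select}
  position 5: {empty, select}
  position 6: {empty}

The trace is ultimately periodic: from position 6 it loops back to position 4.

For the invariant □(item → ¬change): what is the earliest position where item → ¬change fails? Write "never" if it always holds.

0

At position 0 the labels are {change, empty, item}, so item → ¬change is false there. This is the first violation.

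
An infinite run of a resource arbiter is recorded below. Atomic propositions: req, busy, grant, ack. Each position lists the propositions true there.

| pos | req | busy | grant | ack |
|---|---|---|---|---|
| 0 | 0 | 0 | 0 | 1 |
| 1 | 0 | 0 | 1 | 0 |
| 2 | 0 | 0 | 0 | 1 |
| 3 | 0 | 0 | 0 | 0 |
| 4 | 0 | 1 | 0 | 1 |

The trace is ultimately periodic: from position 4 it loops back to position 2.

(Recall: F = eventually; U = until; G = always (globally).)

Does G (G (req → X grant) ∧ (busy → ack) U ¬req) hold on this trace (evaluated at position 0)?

G (req → X grant) ∧ (busy → ack) U ¬req holds at every position 0..4, and those are all positions ever visited, so G (G (req → X grant) ∧ (busy → ack) U ¬req) holds.

Yes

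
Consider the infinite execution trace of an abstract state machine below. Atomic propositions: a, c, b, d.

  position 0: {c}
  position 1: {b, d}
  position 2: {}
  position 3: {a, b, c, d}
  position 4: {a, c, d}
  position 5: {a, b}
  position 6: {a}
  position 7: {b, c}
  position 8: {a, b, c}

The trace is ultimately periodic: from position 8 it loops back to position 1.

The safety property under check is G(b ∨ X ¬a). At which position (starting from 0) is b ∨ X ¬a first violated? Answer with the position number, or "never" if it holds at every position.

Check b ∨ X ¬a at each position in order: 0 ✓, 1 ✓.
At position 2 the labels are {} and the next position 3 has {a, b, c, d}, so b ∨ X ¬a is false there. This is the first violation.

2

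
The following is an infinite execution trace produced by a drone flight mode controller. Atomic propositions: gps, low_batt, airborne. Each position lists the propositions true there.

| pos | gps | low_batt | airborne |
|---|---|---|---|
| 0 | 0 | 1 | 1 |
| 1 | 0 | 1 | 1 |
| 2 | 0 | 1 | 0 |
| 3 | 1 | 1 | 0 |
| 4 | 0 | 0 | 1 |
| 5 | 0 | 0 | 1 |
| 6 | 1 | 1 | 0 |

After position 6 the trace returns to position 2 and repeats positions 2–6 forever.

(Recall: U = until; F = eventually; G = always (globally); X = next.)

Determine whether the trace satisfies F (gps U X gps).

Holds

gps U X gps holds at position 2, which is reachable from 0, so F (gps U X gps) holds.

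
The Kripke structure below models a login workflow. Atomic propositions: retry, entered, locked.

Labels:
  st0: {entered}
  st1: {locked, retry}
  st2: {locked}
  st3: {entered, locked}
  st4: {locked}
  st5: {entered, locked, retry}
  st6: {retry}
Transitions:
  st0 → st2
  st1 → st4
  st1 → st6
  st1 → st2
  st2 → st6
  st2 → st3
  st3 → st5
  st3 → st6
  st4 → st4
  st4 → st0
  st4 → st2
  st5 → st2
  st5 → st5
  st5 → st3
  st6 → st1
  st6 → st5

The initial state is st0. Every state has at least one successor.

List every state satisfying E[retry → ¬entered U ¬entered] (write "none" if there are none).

{st0, st1, st2, st3, st4, st6}

States satisfying retry → ¬entered: {st0, st1, st2, st3, st4, st6}.
States satisfying ¬entered: {st1, st2, st4, st6}.
States satisfying E[retry → ¬entered U ¬entered]: {st0, st1, st2, st3, st4, st6}.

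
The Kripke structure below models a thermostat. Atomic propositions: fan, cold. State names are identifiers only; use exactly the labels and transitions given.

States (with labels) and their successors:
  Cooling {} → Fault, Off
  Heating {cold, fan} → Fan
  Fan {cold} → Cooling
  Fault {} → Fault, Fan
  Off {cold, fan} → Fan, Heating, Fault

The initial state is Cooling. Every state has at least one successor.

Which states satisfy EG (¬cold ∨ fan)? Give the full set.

{Cooling, Fault, Off}

States satisfying ¬cold ∨ fan: {Cooling, Heating, Fault, Off}.
States satisfying EG (¬cold ∨ fan): {Cooling, Fault, Off}.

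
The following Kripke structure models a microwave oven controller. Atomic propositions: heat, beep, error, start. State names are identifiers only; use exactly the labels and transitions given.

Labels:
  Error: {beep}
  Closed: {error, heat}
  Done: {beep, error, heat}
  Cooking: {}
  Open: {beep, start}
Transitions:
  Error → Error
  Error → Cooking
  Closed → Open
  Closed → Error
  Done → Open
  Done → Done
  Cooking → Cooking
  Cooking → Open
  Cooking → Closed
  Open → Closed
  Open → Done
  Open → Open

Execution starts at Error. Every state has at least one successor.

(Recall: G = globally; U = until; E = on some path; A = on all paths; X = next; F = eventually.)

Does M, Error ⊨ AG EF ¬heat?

Holds

States satisfying EF ¬heat: {Error, Closed, Done, Cooking, Open}.
States satisfying AG EF ¬heat: {Error, Closed, Done, Cooking, Open}.
Every state reachable from Error satisfies EF ¬heat.
Error ∈ Sat(AG EF ¬heat).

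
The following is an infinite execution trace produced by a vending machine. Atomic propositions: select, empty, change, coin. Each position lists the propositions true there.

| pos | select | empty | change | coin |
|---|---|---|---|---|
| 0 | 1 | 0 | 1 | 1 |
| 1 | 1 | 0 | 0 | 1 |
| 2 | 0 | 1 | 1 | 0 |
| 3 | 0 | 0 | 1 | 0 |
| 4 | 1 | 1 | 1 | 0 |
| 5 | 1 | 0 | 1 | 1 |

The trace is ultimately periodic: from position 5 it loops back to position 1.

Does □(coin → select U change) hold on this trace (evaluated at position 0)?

coin → select U change holds at every position 0..5, and those are all positions ever visited, so □(coin → select U change) holds.
Positions where coin holds: 0, 1, 5.
Check select U change at each: 0→ok, 1→ok, 5→ok.

Satisfied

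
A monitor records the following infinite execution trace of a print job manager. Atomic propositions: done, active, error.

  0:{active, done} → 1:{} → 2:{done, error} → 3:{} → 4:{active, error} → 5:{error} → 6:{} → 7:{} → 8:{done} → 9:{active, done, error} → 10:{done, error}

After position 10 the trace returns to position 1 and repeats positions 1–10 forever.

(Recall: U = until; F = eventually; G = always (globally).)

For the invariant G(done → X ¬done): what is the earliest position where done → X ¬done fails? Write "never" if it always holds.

8

Check done → X ¬done at each position in order: 0 ✓, 1 ✓, 2 ✓, 3 ✓, 4 ✓, 5 ✓, 6 ✓, 7 ✓.
At position 8 the labels are {done} and the next position 9 has {active, done, error}, so done → X ¬done is false there. This is the first violation.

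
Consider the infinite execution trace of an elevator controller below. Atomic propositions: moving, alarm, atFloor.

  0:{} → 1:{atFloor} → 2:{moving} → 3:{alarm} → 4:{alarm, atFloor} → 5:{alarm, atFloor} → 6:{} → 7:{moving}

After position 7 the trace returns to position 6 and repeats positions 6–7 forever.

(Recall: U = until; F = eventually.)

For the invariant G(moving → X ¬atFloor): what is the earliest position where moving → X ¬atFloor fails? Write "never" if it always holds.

never

moving → X ¬atFloor holds at every position 0..7, and those are all the positions the trace ever visits, so the invariant G(moving → X ¬atFloor) is never violated.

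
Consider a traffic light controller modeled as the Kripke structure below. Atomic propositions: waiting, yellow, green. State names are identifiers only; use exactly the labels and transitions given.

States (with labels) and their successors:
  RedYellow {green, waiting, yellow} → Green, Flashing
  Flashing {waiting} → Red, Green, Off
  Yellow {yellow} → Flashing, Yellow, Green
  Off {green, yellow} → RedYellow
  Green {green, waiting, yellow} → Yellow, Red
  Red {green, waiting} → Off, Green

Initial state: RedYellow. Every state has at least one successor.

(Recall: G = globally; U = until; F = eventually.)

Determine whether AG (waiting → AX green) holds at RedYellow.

States satisfying waiting → AX green: {Flashing, Yellow, Off, Red}.
States satisfying AG (waiting → AX green): ∅.
Green is reachable from RedYellow and violates waiting → AX green, so AG fails at RedYellow.
RedYellow ∉ Sat(AG (waiting → AX green)).

Does not hold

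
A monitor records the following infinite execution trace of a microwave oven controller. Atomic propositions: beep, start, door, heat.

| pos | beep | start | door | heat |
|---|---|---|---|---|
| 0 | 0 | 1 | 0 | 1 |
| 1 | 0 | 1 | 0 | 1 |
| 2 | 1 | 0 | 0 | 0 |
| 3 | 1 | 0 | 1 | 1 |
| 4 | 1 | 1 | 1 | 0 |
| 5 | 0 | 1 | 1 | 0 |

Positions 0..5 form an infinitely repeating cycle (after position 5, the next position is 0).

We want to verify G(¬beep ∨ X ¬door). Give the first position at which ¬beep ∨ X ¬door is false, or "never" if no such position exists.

2

Check ¬beep ∨ X ¬door at each position in order: 0 ✓, 1 ✓.
At position 2 the labels are {beep} and the next position 3 has {beep, door, heat}, so ¬beep ∨ X ¬door is false there. This is the first violation.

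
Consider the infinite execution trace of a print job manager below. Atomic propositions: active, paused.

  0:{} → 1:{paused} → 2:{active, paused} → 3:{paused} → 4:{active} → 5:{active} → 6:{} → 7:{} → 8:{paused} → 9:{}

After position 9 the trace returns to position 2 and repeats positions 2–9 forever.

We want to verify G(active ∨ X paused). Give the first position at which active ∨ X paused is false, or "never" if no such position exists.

3

Check active ∨ X paused at each position in order: 0 ✓, 1 ✓, 2 ✓.
At position 3 the labels are {paused} and the next position 4 has {active}, so active ∨ X paused is false there. This is the first violation.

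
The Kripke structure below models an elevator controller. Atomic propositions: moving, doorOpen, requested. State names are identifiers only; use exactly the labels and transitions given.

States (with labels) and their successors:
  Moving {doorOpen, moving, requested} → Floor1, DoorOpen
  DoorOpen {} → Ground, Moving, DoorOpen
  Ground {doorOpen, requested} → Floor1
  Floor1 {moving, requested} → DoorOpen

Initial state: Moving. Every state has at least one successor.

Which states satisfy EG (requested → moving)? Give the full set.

{Moving, DoorOpen, Floor1}

States satisfying requested → moving: {Moving, DoorOpen, Floor1}.
States satisfying EG (requested → moving): {Moving, DoorOpen, Floor1}.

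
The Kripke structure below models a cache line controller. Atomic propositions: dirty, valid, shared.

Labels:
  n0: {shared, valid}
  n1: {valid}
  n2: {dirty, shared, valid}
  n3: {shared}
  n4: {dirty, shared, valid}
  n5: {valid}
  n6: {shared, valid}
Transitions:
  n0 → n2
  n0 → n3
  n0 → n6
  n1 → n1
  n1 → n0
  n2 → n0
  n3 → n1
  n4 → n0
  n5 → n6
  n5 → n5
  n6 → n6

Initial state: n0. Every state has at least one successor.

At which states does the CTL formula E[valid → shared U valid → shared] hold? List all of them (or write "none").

{n0, n2, n3, n4, n6}

States satisfying valid → shared: {n0, n2, n3, n4, n6}.
States satisfying E[valid → shared U valid → shared]: {n0, n2, n3, n4, n6}.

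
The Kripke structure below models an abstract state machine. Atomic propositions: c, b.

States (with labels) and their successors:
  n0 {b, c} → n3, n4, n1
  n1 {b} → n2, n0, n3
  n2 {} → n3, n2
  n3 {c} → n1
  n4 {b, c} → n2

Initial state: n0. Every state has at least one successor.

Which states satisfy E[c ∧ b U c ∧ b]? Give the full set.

States satisfying c ∧ b: {n0, n4}.
States satisfying E[c ∧ b U c ∧ b]: {n0, n4}.

{n0, n4}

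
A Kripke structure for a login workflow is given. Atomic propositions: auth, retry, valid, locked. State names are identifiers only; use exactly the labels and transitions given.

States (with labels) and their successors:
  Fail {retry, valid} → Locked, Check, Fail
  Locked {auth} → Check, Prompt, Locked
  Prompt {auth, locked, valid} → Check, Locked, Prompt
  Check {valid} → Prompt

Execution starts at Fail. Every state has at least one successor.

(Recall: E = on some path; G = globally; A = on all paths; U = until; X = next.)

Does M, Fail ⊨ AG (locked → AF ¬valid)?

States satisfying locked → AF ¬valid: {Fail, Locked, Check}.
States satisfying AG (locked → AF ¬valid): ∅.
Prompt is reachable from Fail and violates locked → AF ¬valid, so AG fails at Fail.
Fail ∉ Sat(AG (locked → AF ¬valid)).

Does not hold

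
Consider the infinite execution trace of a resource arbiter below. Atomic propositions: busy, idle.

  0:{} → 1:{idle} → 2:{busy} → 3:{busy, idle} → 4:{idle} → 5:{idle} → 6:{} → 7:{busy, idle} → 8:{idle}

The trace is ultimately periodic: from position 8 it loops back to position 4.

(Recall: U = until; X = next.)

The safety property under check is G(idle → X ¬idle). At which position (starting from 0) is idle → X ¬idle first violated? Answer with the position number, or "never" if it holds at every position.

3

Check idle → X ¬idle at each position in order: 0 ✓, 1 ✓, 2 ✓.
At position 3 the labels are {busy, idle} and the next position 4 has {idle}, so idle → X ¬idle is false there. This is the first violation.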